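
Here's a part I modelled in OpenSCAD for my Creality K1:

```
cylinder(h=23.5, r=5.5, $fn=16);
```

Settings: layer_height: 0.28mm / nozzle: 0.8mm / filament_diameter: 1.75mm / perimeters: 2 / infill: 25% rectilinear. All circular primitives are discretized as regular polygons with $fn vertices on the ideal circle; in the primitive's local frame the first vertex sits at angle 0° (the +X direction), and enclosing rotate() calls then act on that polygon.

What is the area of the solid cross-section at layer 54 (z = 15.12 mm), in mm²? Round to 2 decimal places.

At z = 15.12 mm: the r=5.5 cylinder gives a regular 16-gon of circumradius 5.5 (constant along its height) (area = (16/2)·5.500²·sin(360°/16) = 92.61 mm²). Overall, the cross-section is a single solid region. Net area = 92.61 mm².

92.61 mm²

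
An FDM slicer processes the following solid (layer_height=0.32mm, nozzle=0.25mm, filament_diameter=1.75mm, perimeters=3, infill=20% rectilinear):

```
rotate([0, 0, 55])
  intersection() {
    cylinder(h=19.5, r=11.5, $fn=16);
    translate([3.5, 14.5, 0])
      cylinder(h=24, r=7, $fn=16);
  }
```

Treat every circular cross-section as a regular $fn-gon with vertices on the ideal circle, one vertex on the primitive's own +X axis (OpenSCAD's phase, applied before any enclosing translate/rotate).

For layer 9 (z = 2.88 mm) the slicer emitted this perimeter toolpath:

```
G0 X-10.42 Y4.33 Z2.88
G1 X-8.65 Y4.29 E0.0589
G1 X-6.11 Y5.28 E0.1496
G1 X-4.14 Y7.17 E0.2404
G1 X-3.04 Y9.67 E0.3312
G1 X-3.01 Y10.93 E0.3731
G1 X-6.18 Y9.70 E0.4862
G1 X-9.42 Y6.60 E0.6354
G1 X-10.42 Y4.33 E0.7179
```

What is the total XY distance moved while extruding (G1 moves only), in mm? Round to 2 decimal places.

Sum the Euclidean lengths of each G1 segment: total = 21.58 mm.

21.58 mm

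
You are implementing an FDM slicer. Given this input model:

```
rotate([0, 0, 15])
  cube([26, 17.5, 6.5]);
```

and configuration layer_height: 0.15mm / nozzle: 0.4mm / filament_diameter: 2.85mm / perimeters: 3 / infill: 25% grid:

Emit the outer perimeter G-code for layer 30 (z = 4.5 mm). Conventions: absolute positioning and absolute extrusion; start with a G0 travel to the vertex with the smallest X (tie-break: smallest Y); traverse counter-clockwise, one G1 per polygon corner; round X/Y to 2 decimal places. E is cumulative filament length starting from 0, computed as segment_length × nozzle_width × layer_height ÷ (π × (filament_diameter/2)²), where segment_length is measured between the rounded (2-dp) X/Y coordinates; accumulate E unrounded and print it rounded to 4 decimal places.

At z = 4.5 mm: the cube is present — its section is the full 26×17.5 rectangle; (whole slice rotated 15° about Z — lengths, areas and connectivity unchanged). The outline is a single polygon with 4 vertices. Extrusion per mm of travel: 0.4 × 0.15 / (π × 1.425²) = 0.009405. Accumulating E over each segment gives final E = 0.8181.

G0 X-4.53 Y16.90 Z4.50
G1 X0.00 Y0.00 E0.1646
G1 X25.11 Y6.73 E0.4091
G1 X20.58 Y23.63 E0.5736
G1 X-4.53 Y16.90 E0.8181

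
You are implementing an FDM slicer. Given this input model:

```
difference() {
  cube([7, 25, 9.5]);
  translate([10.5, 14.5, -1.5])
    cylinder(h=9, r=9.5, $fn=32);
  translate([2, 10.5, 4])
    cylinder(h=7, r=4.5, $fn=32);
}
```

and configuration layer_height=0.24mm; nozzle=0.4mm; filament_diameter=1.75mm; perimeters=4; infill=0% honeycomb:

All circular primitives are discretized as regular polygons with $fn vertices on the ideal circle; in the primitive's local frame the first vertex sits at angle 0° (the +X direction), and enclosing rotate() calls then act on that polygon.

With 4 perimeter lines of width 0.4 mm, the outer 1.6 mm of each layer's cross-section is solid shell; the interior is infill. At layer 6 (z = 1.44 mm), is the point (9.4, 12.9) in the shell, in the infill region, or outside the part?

outside

At z = 1.44 mm: the 7×25 cube contributes its full rectangle; the r=9.5 cylinder at (10.5, 14.5) gives a regular 32-gon of circumradius 9.5 (constant along its height); the cylinder at (2, 10.5) does not reach this height (z outside [4, 11]); After the difference (first − rest): starting from the 7×25 cube, the r=9.5 cylinder at (10.5, 14.5) partially overlaps it — only the 76.12 mm² overlap (of its 281.71 mm²) is removed, clipping the outline — 1 connected region. Overall, the cross-section is a single solid region. The nearest boundary edge runs (3.78, 7.78)→(5.22, 6.60); distance from the point to it = 7.52 mm. The point is not inside any of the regions above, so it lies outside the cross-section (7.52 mm from the nearest boundary).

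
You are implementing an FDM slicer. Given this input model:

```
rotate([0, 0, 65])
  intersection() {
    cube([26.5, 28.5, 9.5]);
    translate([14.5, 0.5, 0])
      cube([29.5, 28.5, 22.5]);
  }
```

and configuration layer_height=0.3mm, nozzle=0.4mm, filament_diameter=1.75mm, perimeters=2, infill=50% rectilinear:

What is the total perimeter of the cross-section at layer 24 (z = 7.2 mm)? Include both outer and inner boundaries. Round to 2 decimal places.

At z = 7.2 mm: the cube (footprint 26.5×28.5) is included at this height (perimeter 110.00 mm); the 29.5×28.5 cube at (14.5, 0.5) contributes its full rectangle (perimeter 116.00 mm); Taking the intersection: the 29.5×28.5 cube at (14.5, 0.5) partially overlaps the 26.5×28.5 cube; clipping to the common part keeps 336.00 mm² — boundary = 80.00 mm; (rotated 65° about Z; rotation is an isometry so areas/perimeters/island counts are preserved). Overall, the cross-section is a single solid region. Total boundary length (outer) = 80.00 mm.

80.00 mm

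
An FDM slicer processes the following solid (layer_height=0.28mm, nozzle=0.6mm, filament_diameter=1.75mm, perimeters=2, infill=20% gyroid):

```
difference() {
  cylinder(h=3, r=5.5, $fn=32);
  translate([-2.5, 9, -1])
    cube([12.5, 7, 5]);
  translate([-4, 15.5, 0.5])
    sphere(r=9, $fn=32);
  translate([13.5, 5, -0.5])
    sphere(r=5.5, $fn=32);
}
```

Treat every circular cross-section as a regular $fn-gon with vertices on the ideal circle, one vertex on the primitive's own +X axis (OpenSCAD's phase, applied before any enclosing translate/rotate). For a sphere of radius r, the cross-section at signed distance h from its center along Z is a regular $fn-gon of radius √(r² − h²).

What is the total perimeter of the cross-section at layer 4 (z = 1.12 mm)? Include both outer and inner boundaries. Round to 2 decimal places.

At z = 1.12 mm: the r=5.5 cylinder contributes a regular 32-gon of circumradius 5.5 (perimeter = 2·32·5.500·sin(180°/32) = 34.50 mm); the 12.5×7 cube at (-2.5, 9) contributes its full rectangle (perimeter 39.00 mm); the r=9 sphere at (-4, 15.5) contributes a regular 32-gon of circumradius √(9²−0.62²) = 8.979 (perimeter = 2·32·8.979·sin(180°/32) = 56.32 mm); the r=5.5 sphere at (13.5, 5) contributes a regular 32-gon of circumradius √(5.5²−1.62²) = 5.256 (perimeter = 2·32·5.256·sin(180°/32) = 32.97 mm); Taking the first minus the rest: starting from the r=5.5 cylinder, the 12.5×7 cube at (-2.5, 9) misses the remaining region (no effect); the r=9 sphere at (-4, 15.5) misses the remaining region (no effect); the r=5.5 sphere at (13.5, 5) misses the remaining region (no effect) — boundary = 34.50 mm. Overall, the cross-section is a single solid region. Total boundary length (outer) = 34.50 mm.

34.50 mm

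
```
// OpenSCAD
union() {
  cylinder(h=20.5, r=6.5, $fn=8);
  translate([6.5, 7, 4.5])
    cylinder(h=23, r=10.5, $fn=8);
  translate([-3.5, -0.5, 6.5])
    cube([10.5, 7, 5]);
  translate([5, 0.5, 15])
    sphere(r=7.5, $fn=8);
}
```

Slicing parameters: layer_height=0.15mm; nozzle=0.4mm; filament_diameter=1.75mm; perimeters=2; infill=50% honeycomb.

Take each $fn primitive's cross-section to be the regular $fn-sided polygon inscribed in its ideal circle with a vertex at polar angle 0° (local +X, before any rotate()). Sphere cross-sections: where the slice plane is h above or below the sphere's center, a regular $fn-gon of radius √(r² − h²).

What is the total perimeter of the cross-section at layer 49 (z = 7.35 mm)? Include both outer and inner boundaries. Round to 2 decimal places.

At z = 7.35 mm: the r=6.5 cylinder gives a regular 8-gon of circumradius 6.5 (constant along its height) (perimeter = 2·8·6.500·sin(180°/8) = 39.80 mm); the r=10.5 cylinder at (6.5, 7) contributes a regular 8-gon of circumradius 10.5 (perimeter = 2·8·10.500·sin(180°/8) = 64.29 mm); the 10.5×7 cube at (-3.5, -0.5) contributes its full rectangle (perimeter 35.00 mm); the sphere at (5, 0.5) is not intersected at this z (|z−center|=7.650 > r=7.5); Taking the union: the regions partially overlap (shared area 129.08 mm²), so the edge portions inside another operand are dropped and the merged outline is re-measured after clipping — boundary = 74.43 mm. Overall, the cross-section is a single solid region. Total boundary length (outer) = 74.43 mm.

74.43 mm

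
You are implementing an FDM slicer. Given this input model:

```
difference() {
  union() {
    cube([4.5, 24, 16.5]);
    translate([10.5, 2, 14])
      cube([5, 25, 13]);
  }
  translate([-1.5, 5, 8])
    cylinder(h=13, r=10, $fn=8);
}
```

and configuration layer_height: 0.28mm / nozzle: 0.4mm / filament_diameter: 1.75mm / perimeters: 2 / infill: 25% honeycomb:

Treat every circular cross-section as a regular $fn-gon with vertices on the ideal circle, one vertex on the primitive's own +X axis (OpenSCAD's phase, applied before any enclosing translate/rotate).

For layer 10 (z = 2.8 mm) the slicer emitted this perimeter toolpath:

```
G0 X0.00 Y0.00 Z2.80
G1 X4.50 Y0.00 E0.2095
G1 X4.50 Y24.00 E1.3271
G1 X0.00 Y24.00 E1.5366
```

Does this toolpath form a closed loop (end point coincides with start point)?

Start point (G0): (0.00, 0.00). End point (last G1): the path does not return to the start — open.

no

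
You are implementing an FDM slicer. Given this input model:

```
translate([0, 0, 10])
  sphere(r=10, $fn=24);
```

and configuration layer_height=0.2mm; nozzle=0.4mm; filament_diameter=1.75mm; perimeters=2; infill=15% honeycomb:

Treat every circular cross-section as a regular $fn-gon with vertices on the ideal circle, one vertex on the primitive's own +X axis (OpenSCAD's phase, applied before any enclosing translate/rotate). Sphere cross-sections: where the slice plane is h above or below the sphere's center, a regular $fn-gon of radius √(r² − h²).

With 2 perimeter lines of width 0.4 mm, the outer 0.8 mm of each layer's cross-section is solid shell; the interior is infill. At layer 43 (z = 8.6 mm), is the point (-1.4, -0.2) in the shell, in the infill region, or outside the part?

At z = 8.6 mm: the r=10 sphere contributes a regular 24-gon of circumradius √(10²−1.4²) = 9.902. Overall, the cross-section is a single solid region. The nearest boundary edge runs (-9.90, 0.00)→(-9.56, -2.56); distance from the point to it = 8.40 mm. The point is inside the cross-section and 8.40 mm from the nearest boundary — more than the 0.8 mm shell width (2 × 0.4), so it's in the infill interior.

infill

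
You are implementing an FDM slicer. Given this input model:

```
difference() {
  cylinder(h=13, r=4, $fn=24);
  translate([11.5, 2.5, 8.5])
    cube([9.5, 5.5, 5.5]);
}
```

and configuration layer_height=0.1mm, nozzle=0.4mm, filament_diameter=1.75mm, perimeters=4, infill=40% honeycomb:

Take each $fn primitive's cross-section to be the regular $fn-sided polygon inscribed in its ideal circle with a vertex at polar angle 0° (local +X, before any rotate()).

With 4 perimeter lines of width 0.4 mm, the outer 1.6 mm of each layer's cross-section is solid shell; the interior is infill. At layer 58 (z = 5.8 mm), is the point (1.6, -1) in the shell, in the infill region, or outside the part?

At z = 5.8 mm: the r=4 cylinder contributes a regular 24-gon of circumradius 4; the cube at (11.5, 2.5) is absent (z outside [8.5, 14]); Taking the first minus the rest: none of the subtracted shapes is present at this height, so the r=4 cylinder is unchanged — 1 connected region. Overall, the cross-section is a single solid region. The nearest boundary edge runs (2.83, -2.83)→(3.46, -2.00); distance from the point to it = 2.09 mm. The point is inside the cross-section and 2.09 mm from the nearest boundary — more than the 1.6 mm shell width (4 × 0.4), so it's in the infill interior.

infill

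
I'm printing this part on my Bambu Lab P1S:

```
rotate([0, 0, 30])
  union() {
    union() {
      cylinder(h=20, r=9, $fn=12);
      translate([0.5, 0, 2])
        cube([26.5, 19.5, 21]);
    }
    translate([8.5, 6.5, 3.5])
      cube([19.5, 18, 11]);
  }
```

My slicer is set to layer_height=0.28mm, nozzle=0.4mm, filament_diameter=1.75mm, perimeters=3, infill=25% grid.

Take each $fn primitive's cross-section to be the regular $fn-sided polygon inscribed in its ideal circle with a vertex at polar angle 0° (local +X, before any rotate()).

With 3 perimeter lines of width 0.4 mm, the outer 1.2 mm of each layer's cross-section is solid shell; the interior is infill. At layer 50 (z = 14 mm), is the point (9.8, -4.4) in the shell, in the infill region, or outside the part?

outside

At z = 14 mm: the r=9 cylinder gives a regular 12-gon of circumradius 9 (constant along its height); the 26.5×19.5 cube at (0.5, 0) contributes its full rectangle; Taking the union: the regions partially overlap (shared area 56.28 mm²), so overlapping operands fuse into one piece — 1 connected region; the cube at (8.5, 6.5) (footprint 19.5×18) is included at this height; Combining (union): the regions partially overlap (shared area 240.50 mm²), so overlapping operands fuse into one piece — 1 connected region; (whole slice rotated 30° about Z — lengths, areas and connectivity unchanged). Overall, the cross-section is a single solid region. Undo the 30° rotation: the query point maps to (6.287, -8.711) in the un-rotated model frame. The nearest boundary edge runs (7.79, -4.50)→(4.50, -7.79); distance from the point to it = 1.91 mm. The point is not inside any of the regions above, so it lies outside the cross-section (1.91 mm from the nearest boundary).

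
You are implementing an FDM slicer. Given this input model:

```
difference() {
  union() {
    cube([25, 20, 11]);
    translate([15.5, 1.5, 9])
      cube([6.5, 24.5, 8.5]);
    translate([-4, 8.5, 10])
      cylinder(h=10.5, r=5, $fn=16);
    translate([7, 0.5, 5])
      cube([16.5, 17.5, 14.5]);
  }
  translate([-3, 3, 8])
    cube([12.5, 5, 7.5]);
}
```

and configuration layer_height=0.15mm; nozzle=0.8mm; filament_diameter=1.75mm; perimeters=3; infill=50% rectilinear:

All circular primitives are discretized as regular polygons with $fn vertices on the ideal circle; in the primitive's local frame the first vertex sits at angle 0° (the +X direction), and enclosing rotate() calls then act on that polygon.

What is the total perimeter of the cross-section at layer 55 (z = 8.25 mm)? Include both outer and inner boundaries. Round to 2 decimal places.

At z = 8.25 mm: the 25×20 cube contributes its full rectangle (perimeter 90.00 mm); the cube at (15.5, 1.5) is not intersected at this z (z outside [9, 17.5]); the cylinder at (-4, 8.5) does not reach this height (z outside [10, 20.5]); the cube at (7, 0.5) (footprint 16.5×17.5) is included at this height (perimeter 68.00 mm); Taking the union: the 16.5×17.5 cube at (7, 0.5) lies entirely inside the 25×20 cube, so the union is just the 25×20 cube — boundary = 90.00 mm; the cube at (-3, 3) is present — its section is the full 12.5×5 rectangle (perimeter 35.00 mm); Subtracting the remaining from the first: starting from the result so far, the 12.5×5 cube at (-3, 3) partially overlaps it — only the 47.50 mm² overlap (of its 62.50 mm²) is removed, clipping the outline — boundary = 109.00 mm. Overall, the cross-section is a single solid region. Total boundary length (outer) = 109.00 mm.

109.00 mm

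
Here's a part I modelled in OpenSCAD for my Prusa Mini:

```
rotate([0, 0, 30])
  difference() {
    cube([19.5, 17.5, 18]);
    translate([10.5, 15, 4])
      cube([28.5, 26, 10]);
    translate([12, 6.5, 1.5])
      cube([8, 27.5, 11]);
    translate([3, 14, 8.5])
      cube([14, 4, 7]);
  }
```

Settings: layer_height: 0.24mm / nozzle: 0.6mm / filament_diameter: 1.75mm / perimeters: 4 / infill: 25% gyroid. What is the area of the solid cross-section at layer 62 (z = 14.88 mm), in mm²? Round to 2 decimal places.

292.25 mm²

At z = 14.88 mm: the 19.5×17.5 cube contributes its full rectangle (area 341.25 mm²); the cube at (10.5, 15) is absent (z outside [4, 14]); the cube at (12, 6.5) is absent (z outside [1.5, 12.5]); the cube at (3, 14) (footprint 14×4) is included at this height (area 56.00 mm²); After the difference (first − rest): starting from the 19.5×17.5 cube (341.25 mm²), the 14×4 cube at (3, 14) partially overlaps it — only the 49.00 mm² overlap (of its 56.00 mm²) is removed, clipping the outline — area = 292.25 mm²; (whole slice rotated 30° about Z — lengths, areas and connectivity unchanged). Overall, the cross-section is a single solid region. Net area = 292.25 mm².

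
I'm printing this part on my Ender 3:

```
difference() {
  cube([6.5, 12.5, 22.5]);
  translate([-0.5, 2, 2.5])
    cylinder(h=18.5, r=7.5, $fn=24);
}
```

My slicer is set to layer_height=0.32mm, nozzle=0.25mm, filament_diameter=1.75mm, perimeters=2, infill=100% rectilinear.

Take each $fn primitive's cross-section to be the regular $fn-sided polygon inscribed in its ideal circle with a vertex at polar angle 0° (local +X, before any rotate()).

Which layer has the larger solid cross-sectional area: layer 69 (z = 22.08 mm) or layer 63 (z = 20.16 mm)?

Layer 69 (z = 22.08): the cube (footprint 6.5×12.5) is included at this height (area 81.25 mm²); the cylinder at (-0.5, 2) is not intersected at this z (z outside [2.5, 21]); Subtracting the remaining from the first: none of the subtracted shapes is present at this height, so the 6.5×12.5 cube is unchanged — area = 81.25 mm². So its area = 81.25 mm². Layer 63 (z = 20.16): the 6.5×12.5 cube contributes its full rectangle (area 81.25 mm²); the cylinder at (-0.5, 2): section is a regular 24-gon, circumradius r=7.5 (area = (24/2)·7.500²·sin(360°/24) = 174.70 mm²); Taking the first minus the rest: starting from the 6.5×12.5 cube (81.25 mm²), the r=7.5 cylinder at (-0.5, 2) partially overlaps it — only the 52.15 mm² overlap (of its 174.70 mm²) is removed, clipping the outline — area = 29.10 mm². So its area = 29.10 mm². Layer 69 is larger (81.25 vs 29.10 mm²).

layer 69 (z = 22.08 mm)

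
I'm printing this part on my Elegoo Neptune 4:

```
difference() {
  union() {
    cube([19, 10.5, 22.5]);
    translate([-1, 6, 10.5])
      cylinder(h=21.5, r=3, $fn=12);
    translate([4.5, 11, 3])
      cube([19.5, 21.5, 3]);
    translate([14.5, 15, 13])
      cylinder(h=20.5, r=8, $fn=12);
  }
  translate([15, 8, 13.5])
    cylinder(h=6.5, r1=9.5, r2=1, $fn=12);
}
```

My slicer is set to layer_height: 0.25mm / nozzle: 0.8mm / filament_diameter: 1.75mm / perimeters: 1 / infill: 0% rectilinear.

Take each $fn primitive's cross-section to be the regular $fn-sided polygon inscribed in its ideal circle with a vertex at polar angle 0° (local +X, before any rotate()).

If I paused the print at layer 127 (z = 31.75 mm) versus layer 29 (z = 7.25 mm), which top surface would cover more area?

Layer 127 (z = 31.75): the cube does not reach this height (z outside [0, 22.5]); the r=3 cylinder at (-1, 6) gives a regular 12-gon of circumradius 3 (constant along its height) (area = (12/2)·3.000²·sin(360°/12) = 27.00 mm²); the cube at (4.5, 11) is not intersected at this z (z outside [3, 6]); the r=8 cylinder at (14.5, 15) contributes a regular 12-gon of circumradius 8 (area = (12/2)·8.000²·sin(360°/12) = 192.00 mm²); Taking the union: the 2 present regions are separate (no shared area or edge), so areas and boundary lengths simply add and each stays a separate island — area = 219.00 mm²; the cone at (15, 8) is absent (z outside [13.5, 20]); After the difference (first − rest): none of the subtracted shapes is present at this height, so the result so far is unchanged — area = 219.00 mm². So its area = 219.00 mm². Layer 29 (z = 7.25): the cube (footprint 19×10.5) is included at this height (area 199.50 mm²); the cylinder at (-1, 6) does not reach this height (z outside [10.5, 32]); the cube at (4.5, 11) is not intersected at this z (z outside [3, 6]); the cylinder at (14.5, 15) is not intersected at this z (z outside [13, 33.5]); Combining (union): only the 19×10.5 cube is present, so the union is just that shape — area = 199.50 mm²; the cone at (15, 8) does not reach this height (z outside [13.5, 20]); After the difference (first − rest): none of the subtracted shapes is present at this height, so the result so far is unchanged — area = 199.50 mm². So its area = 199.50 mm². Layer 127 is larger (219.00 vs 199.50 mm²).

layer 127 (z = 31.75 mm)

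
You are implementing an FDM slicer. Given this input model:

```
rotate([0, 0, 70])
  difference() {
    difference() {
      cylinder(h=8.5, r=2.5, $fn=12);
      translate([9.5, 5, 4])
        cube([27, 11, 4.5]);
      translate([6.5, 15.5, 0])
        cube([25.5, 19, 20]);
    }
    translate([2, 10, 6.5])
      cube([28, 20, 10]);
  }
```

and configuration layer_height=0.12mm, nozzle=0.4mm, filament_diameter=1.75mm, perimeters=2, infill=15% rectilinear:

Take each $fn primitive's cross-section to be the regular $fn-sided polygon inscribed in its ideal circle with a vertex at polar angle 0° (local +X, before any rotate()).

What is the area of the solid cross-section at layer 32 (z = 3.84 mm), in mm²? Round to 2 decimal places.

At z = 3.84 mm: the r=2.5 cylinder contributes a regular 12-gon of circumradius 2.5 (area = (12/2)·2.500²·sin(360°/12) = 18.75 mm²); the cube at (9.5, 5) is absent (z outside [4, 8.5]); the cube at (6.5, 15.5) is present — its section is the full 25.5×19 rectangle (area 484.50 mm²); Subtracting the remaining from the first: starting from the r=2.5 cylinder (18.75 mm²), the 25.5×19 cube at (6.5, 15.5) misses the remaining region (no effect) — area = 18.75 mm²; the cube at (2, 10) is not intersected at this z (z outside [6.5, 16.5]); After the difference (first − rest): none of the subtracted shapes is present at this height, so that combined region is unchanged — area = 18.75 mm²; (whole slice rotated 70° about Z — lengths, areas and connectivity unchanged). Overall, the cross-section is a single solid region. Net area = 18.75 mm².

18.75 mm²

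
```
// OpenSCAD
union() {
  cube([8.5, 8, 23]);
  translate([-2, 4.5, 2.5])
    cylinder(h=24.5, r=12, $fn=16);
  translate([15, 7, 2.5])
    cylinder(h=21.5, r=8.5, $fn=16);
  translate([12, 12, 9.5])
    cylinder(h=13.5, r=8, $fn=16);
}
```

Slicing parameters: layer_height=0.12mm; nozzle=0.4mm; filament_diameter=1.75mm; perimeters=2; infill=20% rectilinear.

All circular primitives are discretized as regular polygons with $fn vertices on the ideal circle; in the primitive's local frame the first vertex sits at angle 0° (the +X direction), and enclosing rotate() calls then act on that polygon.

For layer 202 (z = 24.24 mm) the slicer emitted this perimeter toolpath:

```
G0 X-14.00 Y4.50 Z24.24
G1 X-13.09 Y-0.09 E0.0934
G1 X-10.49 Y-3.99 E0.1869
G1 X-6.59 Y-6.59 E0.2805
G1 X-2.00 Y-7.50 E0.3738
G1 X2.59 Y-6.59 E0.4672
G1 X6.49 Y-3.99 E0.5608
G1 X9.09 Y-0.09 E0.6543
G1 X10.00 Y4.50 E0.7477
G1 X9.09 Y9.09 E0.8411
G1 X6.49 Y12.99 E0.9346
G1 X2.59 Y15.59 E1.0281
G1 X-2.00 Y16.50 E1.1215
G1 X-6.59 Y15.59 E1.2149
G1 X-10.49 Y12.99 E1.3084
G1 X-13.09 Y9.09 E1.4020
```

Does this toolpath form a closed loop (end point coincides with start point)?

no

Start point (G0): (-14.00, 4.50). End point (last G1): the path does not return to the start — open.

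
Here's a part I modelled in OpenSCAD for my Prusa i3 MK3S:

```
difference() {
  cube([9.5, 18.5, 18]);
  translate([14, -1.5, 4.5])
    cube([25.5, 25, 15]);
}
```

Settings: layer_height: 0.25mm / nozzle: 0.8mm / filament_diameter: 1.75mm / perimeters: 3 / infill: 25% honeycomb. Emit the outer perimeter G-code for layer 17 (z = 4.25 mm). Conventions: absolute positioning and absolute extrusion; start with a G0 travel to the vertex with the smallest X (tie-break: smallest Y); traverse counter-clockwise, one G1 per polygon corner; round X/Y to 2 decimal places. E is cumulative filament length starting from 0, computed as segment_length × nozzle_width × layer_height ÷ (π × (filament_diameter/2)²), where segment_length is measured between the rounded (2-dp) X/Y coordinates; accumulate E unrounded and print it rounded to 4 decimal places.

G0 X0.00 Y0.00 Z4.25
G1 X9.50 Y0.00 E0.7899
G1 X9.50 Y18.50 E2.3282
G1 X0.00 Y18.50 E3.1181
G1 X0.00 Y0.00 E4.6564

At z = 4.25 mm: the 9.5×18.5 cube contributes its full rectangle; the cube at (14, -1.5) is absent (z outside [4.5, 19.5]); Subtracting the remaining from the first: none of the subtracted shapes is present at this height, so the 9.5×18.5 cube is unchanged — 1 connected region. The outline is a single polygon with 4 vertices. Extrusion per mm of travel: 0.8 × 0.25 / (π × 0.875²) = 0.083150. Accumulating E over each segment gives final E = 4.6564.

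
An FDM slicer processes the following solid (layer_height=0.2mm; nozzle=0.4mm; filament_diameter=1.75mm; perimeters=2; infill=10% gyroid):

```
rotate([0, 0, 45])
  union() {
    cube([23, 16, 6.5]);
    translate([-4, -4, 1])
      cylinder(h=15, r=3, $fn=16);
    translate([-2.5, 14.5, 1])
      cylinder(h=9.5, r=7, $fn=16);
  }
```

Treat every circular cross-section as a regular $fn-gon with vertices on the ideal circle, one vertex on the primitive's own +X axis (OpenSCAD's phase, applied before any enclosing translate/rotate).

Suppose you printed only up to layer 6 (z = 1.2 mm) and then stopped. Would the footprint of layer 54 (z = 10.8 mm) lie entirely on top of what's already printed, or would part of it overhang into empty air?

Compare the two slices. At z = 1.2: the cube is present — its section is the full 23×16 rectangle (area 368.00 mm²); the cylinder at (-4, -4): section is a regular 16-gon, circumradius r=3 (area = (16/2)·3.000²·sin(360°/16) = 27.55 mm²); the r=7 cylinder at (-2.5, 14.5) gives a regular 16-gon of circumradius 7 (constant along its height) (area = (16/2)·7.000²·sin(360°/16) = 150.01 mm²); Combining (union): the regions partially overlap — summed areas 545.57 mm² minus the doubly-counted overlap 27.15 mm² gives 518.41 mm² — area = 518.41 mm²; (whole slice rotated 45° about Z — lengths, areas and connectivity unchanged). At z = 10.8: the cube does not reach this height (z outside [0, 6.5]); the cylinder at (-4, -4): section is a regular 16-gon, circumradius r=3 (area = (16/2)·3.000²·sin(360°/16) = 27.55 mm²); the cylinder at (-2.5, 14.5) is absent (z outside [1, 10.5]); Merging all regions: only the r=3 cylinder at (-4, -4) is present, so the union is just that shape — area = 27.55 mm²; (rotated 45° about Z; rotation is an isometry so areas/perimeters/island counts are preserved). Checking containment: the cross-section at z = 10.8 is a subset of the cross-section at z = 1.2.

entirely on top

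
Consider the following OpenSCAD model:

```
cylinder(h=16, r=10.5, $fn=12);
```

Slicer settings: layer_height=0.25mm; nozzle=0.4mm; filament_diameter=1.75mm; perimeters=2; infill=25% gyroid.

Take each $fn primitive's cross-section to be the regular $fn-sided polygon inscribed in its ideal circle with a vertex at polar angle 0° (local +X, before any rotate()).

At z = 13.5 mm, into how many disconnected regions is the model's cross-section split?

At z = 13.5 mm: the r=10.5 cylinder contributes a regular 12-gon of circumradius 10.5. The result has 1 disconnected region.

1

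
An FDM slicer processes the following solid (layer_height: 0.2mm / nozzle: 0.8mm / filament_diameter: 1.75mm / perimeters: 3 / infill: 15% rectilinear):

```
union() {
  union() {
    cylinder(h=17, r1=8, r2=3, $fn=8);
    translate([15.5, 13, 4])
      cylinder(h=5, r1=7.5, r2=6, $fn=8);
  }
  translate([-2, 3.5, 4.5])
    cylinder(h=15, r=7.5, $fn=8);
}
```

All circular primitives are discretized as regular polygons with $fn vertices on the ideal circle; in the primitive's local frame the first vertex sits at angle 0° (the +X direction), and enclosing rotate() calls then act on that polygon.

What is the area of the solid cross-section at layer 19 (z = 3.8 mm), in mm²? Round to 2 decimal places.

133.97 mm²

At z = 3.8 mm: the cone contributes a regular 8-gon of circumradius 6.882 (interpolated between r1=8 and r2=3 at t=0.224) (area = (8/2)·6.882²·sin(360°/8) = 133.97 mm²); the cone at (15.5, 13) is absent (z outside [4, 9]); Combining (union): only the cone is present, so the union is just that shape — area = 133.97 mm²; the cylinder at (-2, 3.5) is absent (z outside [4.5, 19.5]); Merging all regions: only that combined region is present, so the union is just that shape — area = 133.97 mm². Overall, the cross-section is a single solid region. Net area = 133.97 mm².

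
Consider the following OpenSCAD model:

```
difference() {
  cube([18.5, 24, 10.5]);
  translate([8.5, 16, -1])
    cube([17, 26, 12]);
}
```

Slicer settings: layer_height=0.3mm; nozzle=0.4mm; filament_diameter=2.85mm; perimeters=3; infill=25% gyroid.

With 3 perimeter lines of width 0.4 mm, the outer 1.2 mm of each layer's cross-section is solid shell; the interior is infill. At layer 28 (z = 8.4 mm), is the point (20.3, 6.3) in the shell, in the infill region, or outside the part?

At z = 8.4 mm: the 18.5×24 cube contributes its full rectangle; the cube at (8.5, 16) is present — its section is the full 17×26 rectangle; After the difference (first − rest): starting from the 18.5×24 cube, the 17×26 cube at (8.5, 16) partially overlaps it — only the 80.00 mm² overlap (of its 442.00 mm²) is removed, clipping the outline — 1 connected region. Overall, the cross-section is a single solid region. The nearest boundary edge runs (18.50, 16.00)→(18.50, 0.00); distance from the point to it = 1.80 mm. The point is not inside any of the regions above, so it lies outside the cross-section (1.80 mm from the nearest boundary).

outside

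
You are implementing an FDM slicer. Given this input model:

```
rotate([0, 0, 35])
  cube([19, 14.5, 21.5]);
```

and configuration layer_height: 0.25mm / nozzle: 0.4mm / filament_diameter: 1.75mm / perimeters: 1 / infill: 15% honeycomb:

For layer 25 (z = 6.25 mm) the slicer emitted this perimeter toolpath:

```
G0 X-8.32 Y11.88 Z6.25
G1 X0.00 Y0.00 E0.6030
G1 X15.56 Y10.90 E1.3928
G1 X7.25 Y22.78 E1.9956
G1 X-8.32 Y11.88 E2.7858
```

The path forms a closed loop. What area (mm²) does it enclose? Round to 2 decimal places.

Apply the shoelace formula to the sequence of (X, Y) vertices; enclosed area = 275.55 mm².

275.55 mm²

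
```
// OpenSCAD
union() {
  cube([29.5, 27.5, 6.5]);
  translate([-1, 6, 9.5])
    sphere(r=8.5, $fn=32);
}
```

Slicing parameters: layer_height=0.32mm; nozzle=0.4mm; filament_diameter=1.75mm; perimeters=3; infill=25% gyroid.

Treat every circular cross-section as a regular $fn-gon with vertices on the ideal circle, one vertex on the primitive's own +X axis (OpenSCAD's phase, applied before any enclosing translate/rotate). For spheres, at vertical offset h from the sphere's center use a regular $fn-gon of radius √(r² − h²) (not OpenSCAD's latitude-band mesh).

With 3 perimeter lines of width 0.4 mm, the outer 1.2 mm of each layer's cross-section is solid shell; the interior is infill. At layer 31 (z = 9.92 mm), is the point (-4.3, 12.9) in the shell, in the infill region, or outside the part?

At z = 9.92 mm: the cube does not reach this height (z outside [0, 6.5]); the sphere at (-1, 6): section is a regular 32-gon, circumradius = √(r²−h²) = √(8.5²−0.42²) = 8.490; Merging all regions: only the r=8.5 sphere at (-1, 6) is present, so the union is just that shape — 1 connected region. Overall, the cross-section is a single solid region. The nearest boundary edge runs (-4.25, 13.84)→(-5.72, 13.06); distance from the point to it = 0.81 mm. The point is inside the cross-section, 0.81 mm from the nearest boundary — within the 1.2 mm shell band (3 × 0.4).

shell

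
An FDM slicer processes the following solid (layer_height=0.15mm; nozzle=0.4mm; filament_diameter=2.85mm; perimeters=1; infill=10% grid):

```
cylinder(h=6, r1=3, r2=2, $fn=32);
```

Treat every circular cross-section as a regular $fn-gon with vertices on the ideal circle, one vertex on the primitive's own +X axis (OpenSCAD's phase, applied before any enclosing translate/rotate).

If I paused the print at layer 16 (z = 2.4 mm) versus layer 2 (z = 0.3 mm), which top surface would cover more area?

layer 2 (z = 0.3 mm)

Layer 16 (z = 2.4): the cone contributes a regular 32-gon of circumradius 2.600 (interpolated between r1=3 and r2=2 at t=0.400) (area = (32/2)·2.600²·sin(360°/32) = 21.10 mm²). So its area = 21.10 mm². Layer 2 (z = 0.3): the cone: at t=0.050 of its height the radius interpolates to r₁+(r₂−r₁)t = 2.950, giving a regular 32-gon of that circumradius (area = (32/2)·2.950²·sin(360°/32) = 27.16 mm²). So its area = 27.16 mm². Layer 2 is larger (27.16 vs 21.10 mm²).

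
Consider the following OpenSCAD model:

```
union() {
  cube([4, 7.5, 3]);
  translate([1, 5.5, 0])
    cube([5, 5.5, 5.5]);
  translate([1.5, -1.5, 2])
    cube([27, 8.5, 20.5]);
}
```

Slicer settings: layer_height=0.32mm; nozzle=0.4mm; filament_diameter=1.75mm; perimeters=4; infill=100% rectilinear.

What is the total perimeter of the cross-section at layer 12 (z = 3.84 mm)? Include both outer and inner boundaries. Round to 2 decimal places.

At z = 3.84 mm: the cube is not intersected at this z (z outside [0, 3]); the cube at (1, 5.5) is present — its section is the full 5×5.5 rectangle (perimeter 21.00 mm); the cube at (1.5, -1.5) (footprint 27×8.5) is included at this height (perimeter 71.00 mm); Combining (union): the regions partially overlap (shared area 6.75 mm²), so the edge portions inside another operand are dropped and the merged outline is re-measured after clipping — boundary = 80.00 mm. Overall, the cross-section is a single solid region. Total boundary length (outer) = 80.00 mm.

80.00 mm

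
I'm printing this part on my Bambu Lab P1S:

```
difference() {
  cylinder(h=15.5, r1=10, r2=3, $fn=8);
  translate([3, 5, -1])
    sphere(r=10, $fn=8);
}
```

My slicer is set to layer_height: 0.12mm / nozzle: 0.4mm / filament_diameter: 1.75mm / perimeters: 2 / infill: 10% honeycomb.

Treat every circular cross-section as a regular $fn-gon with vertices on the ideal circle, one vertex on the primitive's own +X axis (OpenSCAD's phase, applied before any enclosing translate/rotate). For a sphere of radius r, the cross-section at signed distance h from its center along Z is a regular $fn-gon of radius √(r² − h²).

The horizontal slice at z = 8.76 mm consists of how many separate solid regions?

At z = 8.76 mm: the cone contributes a regular 8-gon of circumradius 6.044 (interpolated between r1=10 and r2=3 at t=0.565); the r=10 sphere at (3, 5) slices to a regular 8-gon of circumradius 2.178 (√(r²−h²) with h=9.76 from center); After the difference (first − rest): starting from the cone, the r=10 sphere at (3, 5) partially overlaps it — only the 5.81 mm² overlap (of its 13.41 mm²) is removed, clipping the outline — 1 connected region. The result has 1 disconnected region.

1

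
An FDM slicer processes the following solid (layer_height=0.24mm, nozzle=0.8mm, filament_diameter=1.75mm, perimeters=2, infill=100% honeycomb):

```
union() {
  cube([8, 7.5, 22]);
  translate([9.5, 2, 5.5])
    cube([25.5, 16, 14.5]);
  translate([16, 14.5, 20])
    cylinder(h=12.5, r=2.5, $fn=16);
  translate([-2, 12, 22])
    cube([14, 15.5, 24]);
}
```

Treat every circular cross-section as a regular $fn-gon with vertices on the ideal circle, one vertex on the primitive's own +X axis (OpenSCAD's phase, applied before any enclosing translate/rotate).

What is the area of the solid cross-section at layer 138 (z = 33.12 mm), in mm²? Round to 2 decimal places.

At z = 33.12 mm: the cube is absent (z outside [0, 22]); the cube at (9.5, 2) is absent (z outside [5.5, 20]); the cylinder at (16, 14.5) is not intersected at this z (z outside [20, 32.5]); the cube at (-2, 12) (footprint 14×15.5) is included at this height (area 217.00 mm²); Taking the union: only the 14×15.5 cube at (-2, 12) is present, so the union is just that shape — area = 217.00 mm². Overall, the cross-section is a single solid region. Net area = 217.00 mm².

217.00 mm²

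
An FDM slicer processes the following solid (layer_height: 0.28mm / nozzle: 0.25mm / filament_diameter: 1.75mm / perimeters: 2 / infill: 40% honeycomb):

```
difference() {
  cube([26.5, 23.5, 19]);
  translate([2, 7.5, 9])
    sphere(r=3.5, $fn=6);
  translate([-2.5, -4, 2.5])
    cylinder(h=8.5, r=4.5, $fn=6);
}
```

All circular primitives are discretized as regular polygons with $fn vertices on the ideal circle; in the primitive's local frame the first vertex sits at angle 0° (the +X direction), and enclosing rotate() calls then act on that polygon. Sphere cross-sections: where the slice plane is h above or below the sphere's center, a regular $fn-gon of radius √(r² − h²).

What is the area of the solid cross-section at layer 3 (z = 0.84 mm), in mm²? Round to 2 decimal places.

622.75 mm²

At z = 0.84 mm: the cube (footprint 26.5×23.5) is included at this height (area 622.75 mm²); the sphere at (2, 7.5) is absent (|z−center|=8.160 > r=3.5); the cylinder at (-2.5, -4) does not reach this height (z outside [2.5, 11]); Subtracting the remaining from the first: none of the subtracted shapes is present at this height, so the 26.5×23.5 cube is unchanged — area = 622.75 mm². Overall, the cross-section is a single solid region. Net area = 622.75 mm².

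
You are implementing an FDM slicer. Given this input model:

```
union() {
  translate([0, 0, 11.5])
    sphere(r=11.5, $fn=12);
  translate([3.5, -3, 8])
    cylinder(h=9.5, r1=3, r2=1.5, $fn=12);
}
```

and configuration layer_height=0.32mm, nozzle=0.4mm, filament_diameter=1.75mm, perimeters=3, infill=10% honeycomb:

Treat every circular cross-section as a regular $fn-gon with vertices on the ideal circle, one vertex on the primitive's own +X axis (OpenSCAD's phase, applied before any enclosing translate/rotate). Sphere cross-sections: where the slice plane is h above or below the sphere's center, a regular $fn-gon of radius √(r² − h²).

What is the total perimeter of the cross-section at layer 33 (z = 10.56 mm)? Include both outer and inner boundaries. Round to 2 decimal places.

At z = 10.56 mm: the r=11.5 sphere contributes a regular 12-gon of circumradius √(11.5²−0.94²) = 11.462 (perimeter = 2·12·11.462·sin(180°/12) = 71.20 mm); the cone at (3.5, -3): at t=0.269 of its height the radius interpolates to r₁+(r₂−r₁)t = 2.596, giving a regular 12-gon of that circumradius (perimeter = 2·12·2.596·sin(180°/12) = 16.12 mm); Merging all regions: the cone at (3.5, -3) lies entirely inside the r=11.5 sphere, so the union is just the r=11.5 sphere — boundary = 71.20 mm. Overall, the cross-section is a single solid region. Total boundary length (outer) = 71.20 mm.

71.20 mm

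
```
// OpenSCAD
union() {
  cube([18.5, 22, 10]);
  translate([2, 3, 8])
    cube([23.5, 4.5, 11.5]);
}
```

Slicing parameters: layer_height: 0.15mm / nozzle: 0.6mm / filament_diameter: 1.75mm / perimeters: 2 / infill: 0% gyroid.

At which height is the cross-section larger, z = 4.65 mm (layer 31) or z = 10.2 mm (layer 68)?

Layer 31 (z = 4.65): the 18.5×22 cube contributes its full rectangle (area 407.00 mm²); the cube at (2, 3) is not intersected at this z (z outside [8, 19.5]); Combining (union): only the 18.5×22 cube is present, so the union is just that shape — area = 407.00 mm². So its area = 407.00 mm². Layer 68 (z = 10.2): the cube does not reach this height (z outside [0, 10]); the cube at (2, 3) (footprint 23.5×4.5) is included at this height (area 105.75 mm²); Taking the union: only the 23.5×4.5 cube at (2, 3) is present, so the union is just that shape — area = 105.75 mm². So its area = 105.75 mm². Layer 31 is larger (407.00 vs 105.75 mm²).

layer 31 (z = 4.65 mm)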